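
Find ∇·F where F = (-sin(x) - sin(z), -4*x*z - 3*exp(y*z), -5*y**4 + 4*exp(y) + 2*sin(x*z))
2*x*cos(x*z) - 3*z*exp(y*z) - cos(x)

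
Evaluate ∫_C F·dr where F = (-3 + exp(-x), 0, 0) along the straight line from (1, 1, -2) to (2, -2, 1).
-3 - exp(-2) + exp(-1)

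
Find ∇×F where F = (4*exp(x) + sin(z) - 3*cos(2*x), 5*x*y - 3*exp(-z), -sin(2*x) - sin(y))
(-cos(y) - 3*exp(-z), 2*cos(2*x) + cos(z), 5*y)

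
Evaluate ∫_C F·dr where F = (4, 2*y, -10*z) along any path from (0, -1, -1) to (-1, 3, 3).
-36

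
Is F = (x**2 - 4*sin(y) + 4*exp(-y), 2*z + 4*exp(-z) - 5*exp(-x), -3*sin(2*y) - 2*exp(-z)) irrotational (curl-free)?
No, ∇×F = (12*sin(y)**2 - 8 + 4*exp(-z), 0, 4*cos(y) + 4*exp(-y) + 5*exp(-x))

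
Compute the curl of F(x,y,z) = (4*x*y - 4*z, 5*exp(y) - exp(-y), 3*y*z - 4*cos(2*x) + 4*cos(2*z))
(3*z, -8*sin(2*x) - 4, -4*x)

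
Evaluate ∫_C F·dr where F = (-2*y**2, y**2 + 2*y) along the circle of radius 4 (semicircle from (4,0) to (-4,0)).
512/3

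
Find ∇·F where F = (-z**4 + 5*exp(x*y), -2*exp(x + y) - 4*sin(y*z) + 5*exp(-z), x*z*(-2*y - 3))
-x*(2*y + 3) + 5*y*exp(x*y) - 4*z*cos(y*z) - 2*exp(x + y)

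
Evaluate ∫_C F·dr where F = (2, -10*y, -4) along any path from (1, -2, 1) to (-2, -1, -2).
21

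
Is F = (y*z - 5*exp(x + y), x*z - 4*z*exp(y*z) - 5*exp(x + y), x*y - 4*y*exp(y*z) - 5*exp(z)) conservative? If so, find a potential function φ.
Yes, F is conservative. φ = x*y*z - 5*exp(z) - 4*exp(y*z) - 5*exp(x + y)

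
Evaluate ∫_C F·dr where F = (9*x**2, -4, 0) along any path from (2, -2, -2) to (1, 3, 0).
-41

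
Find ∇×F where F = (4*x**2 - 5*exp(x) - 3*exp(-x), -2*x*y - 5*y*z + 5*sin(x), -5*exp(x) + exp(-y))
(5*y - exp(-y), 5*exp(x), -2*y + 5*cos(x))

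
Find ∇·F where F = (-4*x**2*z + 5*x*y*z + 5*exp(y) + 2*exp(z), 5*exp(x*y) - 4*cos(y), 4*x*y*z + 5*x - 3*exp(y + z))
4*x*y - 8*x*z + 5*x*exp(x*y) + 5*y*z - 3*exp(y + z) + 4*sin(y)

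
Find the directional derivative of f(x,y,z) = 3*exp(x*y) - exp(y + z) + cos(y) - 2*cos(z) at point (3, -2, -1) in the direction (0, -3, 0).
-sin(2) - 9*exp(-6) + exp(-3)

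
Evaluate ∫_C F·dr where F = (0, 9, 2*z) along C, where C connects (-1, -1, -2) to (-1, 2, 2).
27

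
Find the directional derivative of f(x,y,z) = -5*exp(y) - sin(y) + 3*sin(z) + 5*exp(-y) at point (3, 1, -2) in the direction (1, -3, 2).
3*sqrt(14)*(2*cos(2) + cos(1) + 10*cosh(1))/14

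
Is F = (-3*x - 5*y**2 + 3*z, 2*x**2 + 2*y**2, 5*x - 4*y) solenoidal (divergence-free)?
No, ∇·F = 4*y - 3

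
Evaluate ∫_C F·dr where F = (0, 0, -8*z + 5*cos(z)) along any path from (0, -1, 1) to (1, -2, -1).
-10*sin(1)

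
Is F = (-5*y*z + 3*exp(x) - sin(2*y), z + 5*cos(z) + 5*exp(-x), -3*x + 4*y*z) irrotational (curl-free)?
No, ∇×F = (4*z + 5*sin(z) - 1, 3 - 5*y, 5*z + 2*cos(2*y) - 5*exp(-x))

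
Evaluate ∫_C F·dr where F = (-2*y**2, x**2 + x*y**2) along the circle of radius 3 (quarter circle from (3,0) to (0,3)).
81*pi/16 + 54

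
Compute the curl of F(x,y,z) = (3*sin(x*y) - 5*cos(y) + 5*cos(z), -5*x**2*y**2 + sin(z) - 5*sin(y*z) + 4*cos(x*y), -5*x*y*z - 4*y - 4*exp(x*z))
(-5*x*z + 5*y*cos(y*z) - cos(z) - 4, 5*y*z + 4*z*exp(x*z) - 5*sin(z), -10*x*y**2 - 3*x*cos(x*y) - 4*y*sin(x*y) - 5*sin(y))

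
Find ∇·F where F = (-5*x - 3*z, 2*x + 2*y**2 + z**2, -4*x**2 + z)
4*y - 4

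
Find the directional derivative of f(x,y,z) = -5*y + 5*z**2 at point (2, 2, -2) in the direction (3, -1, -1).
25*sqrt(11)/11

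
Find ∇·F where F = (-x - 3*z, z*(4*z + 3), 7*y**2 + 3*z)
2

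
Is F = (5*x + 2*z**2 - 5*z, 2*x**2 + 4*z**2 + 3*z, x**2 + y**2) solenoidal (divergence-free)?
No, ∇·F = 5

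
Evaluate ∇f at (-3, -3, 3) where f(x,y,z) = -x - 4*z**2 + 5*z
(-1, 0, -19)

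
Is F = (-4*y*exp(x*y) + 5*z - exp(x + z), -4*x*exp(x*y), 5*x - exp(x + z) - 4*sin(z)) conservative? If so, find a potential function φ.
Yes, F is conservative. φ = 5*x*z - 4*exp(x*y) - exp(x + z) + 4*cos(z)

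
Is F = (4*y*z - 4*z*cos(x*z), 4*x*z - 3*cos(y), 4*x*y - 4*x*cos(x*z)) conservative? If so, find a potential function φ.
Yes, F is conservative. φ = 4*x*y*z - 3*sin(y) - 4*sin(x*z)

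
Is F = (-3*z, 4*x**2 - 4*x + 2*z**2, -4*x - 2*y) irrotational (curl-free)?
No, ∇×F = (-4*z - 2, 1, 8*x - 4)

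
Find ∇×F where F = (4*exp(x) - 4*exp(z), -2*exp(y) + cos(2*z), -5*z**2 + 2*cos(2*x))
(2*sin(2*z), -4*exp(z) + 4*sin(2*x), 0)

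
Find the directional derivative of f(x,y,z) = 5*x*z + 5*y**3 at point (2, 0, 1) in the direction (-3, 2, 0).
-15*sqrt(13)/13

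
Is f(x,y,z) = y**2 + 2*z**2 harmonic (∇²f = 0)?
No, ∇²f = 6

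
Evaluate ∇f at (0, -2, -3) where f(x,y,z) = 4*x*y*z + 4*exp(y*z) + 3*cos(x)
(24, -12*exp(6), -8*exp(6))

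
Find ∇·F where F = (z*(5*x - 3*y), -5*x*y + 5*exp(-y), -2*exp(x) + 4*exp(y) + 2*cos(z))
-5*x + 5*z - 2*sin(z) - 5*exp(-y)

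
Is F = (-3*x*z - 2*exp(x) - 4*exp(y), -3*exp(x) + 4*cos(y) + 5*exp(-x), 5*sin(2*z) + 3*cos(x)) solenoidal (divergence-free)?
No, ∇·F = -3*z - 2*exp(x) - 4*sin(y) + 10*cos(2*z)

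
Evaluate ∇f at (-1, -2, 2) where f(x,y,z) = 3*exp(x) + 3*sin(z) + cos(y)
(3*exp(-1), sin(2), 3*cos(2))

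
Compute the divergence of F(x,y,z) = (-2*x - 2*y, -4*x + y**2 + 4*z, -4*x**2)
2*y - 2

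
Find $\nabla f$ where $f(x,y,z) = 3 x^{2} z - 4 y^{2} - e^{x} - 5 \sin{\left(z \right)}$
(6*x*z - exp(x), -8*y, 3*x**2 - 5*cos(z))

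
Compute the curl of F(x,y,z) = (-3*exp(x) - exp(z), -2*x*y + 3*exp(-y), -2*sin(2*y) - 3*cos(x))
(-4*cos(2*y), -exp(z) - 3*sin(x), -2*y)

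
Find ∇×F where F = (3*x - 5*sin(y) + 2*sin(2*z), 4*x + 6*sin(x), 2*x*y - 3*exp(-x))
(2*x, -2*y + 4*cos(2*z) - 3*exp(-x), 6*cos(x) + 5*cos(y) + 4)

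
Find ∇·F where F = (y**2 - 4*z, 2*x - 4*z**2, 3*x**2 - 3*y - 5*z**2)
-10*z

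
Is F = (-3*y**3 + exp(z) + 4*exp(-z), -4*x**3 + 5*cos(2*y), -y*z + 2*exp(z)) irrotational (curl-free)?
No, ∇×F = (-z, exp(z) - 4*exp(-z), -12*x**2 + 9*y**2)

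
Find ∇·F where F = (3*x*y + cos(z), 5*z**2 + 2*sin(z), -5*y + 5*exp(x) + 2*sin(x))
3*y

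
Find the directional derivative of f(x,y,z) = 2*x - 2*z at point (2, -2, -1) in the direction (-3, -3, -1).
-4*sqrt(19)/19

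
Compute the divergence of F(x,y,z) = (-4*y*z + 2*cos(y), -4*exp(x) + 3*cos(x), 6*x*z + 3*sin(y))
6*x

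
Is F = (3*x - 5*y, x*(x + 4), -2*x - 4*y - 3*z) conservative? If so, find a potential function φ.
No, ∇×F = (-4, 2, 2*x + 9) ≠ 0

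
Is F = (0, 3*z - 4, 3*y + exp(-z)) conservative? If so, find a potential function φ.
Yes, F is conservative. φ = 3*y*z - 4*y - exp(-z)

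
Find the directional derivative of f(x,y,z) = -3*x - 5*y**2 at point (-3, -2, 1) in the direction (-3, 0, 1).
9*sqrt(10)/10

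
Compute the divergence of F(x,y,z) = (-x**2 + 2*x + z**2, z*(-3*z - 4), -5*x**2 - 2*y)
2 - 2*x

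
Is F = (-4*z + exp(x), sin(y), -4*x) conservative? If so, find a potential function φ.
Yes, F is conservative. φ = -4*x*z + exp(x) - cos(y)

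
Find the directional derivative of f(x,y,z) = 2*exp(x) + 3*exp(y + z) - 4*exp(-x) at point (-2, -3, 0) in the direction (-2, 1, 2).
(-8*exp(5) - 4*E + 9)*exp(-3)/3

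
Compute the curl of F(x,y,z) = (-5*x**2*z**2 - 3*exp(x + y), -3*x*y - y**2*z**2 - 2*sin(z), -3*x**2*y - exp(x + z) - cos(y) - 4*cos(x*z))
(-3*x**2 + 2*y**2*z + sin(y) + 2*cos(z), -10*x**2*z + 6*x*y - 4*z*sin(x*z) + exp(x + z), -3*y + 3*exp(x + y))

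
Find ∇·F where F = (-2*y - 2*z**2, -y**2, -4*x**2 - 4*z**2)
-2*y - 8*z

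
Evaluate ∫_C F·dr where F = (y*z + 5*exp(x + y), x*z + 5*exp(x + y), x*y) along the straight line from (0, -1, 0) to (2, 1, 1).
-5*exp(-1) + 2 + 5*exp(3)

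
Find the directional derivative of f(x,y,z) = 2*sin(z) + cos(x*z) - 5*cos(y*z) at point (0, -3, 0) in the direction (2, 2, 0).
0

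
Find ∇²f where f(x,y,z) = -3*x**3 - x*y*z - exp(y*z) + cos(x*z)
-x**2*cos(x*z) - 18*x - y**2*exp(y*z) - z**2*exp(y*z) - z**2*cos(x*z)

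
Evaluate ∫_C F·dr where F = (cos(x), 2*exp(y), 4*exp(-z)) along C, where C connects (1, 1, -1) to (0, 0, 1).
-4*exp(-1) - sin(1) + 2 + 2*E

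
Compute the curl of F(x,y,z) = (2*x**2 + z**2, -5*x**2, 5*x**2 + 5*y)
(5, -10*x + 2*z, -10*x)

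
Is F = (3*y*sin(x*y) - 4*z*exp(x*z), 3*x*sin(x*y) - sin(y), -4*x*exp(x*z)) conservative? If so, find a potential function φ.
Yes, F is conservative. φ = -4*exp(x*z) + cos(y) - 3*cos(x*y)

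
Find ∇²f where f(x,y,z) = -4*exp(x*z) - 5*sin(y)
-4*x**2*exp(x*z) - 4*z**2*exp(x*z) + 5*sin(y)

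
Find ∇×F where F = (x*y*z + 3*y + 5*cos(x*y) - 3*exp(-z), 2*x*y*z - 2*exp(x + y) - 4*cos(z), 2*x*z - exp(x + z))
(-2*x*y - 4*sin(z), x*y - 2*z + exp(x + z) + 3*exp(-z), -x*z + 5*x*sin(x*y) + 2*y*z - 2*exp(x + y) - 3)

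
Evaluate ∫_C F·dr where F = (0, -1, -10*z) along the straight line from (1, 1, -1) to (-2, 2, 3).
-41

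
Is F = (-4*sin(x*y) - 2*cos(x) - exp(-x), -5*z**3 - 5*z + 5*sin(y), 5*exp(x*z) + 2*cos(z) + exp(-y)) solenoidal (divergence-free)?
No, ∇·F = 5*x*exp(x*z) - 4*y*cos(x*y) + 2*sin(x) - 2*sin(z) + 5*cos(y) + exp(-x)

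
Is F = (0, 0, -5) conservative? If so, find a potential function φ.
Yes, F is conservative. φ = -5*z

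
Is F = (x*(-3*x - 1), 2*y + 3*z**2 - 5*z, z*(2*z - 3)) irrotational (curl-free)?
No, ∇×F = (5 - 6*z, 0, 0)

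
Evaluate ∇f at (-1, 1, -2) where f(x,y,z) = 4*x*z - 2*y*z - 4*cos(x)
(-8 - 4*sin(1), 4, -6)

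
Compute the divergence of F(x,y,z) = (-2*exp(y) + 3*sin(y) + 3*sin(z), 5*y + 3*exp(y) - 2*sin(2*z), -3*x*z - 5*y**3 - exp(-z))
-3*x + 3*exp(y) + 5 + exp(-z)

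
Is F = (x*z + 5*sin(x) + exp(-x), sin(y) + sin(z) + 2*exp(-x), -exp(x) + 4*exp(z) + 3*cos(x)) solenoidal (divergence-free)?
No, ∇·F = z + 4*exp(z) + 5*cos(x) + cos(y) - exp(-x)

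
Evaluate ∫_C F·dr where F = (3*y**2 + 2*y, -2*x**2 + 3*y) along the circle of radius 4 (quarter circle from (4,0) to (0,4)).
-568/3 - 8*pi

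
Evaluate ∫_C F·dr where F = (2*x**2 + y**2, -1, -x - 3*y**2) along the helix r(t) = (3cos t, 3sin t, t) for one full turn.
-27*pi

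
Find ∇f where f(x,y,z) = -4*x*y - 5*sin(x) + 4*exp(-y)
(-4*y - 5*cos(x), -4*x - 4*exp(-y), 0)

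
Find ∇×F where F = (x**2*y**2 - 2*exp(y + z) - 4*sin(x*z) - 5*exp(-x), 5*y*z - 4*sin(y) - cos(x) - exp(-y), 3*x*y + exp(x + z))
(3*x - 5*y, -4*x*cos(x*z) - 3*y - exp(x + z) - 2*exp(y + z), -2*x**2*y + 2*exp(y + z) + sin(x))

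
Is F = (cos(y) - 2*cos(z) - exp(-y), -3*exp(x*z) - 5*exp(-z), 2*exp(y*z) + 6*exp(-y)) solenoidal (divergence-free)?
No, ∇·F = 2*y*exp(y*z)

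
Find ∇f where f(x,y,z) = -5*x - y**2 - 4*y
(-5, -2*y - 4, 0)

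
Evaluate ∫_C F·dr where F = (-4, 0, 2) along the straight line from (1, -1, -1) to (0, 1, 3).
12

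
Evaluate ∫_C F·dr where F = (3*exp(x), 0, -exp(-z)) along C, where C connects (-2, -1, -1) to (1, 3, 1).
(-3 + E + 2*exp(3))*exp(-2)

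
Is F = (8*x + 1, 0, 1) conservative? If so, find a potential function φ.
Yes, F is conservative. φ = 4*x**2 + x + z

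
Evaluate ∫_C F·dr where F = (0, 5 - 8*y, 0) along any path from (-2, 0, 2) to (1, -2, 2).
-26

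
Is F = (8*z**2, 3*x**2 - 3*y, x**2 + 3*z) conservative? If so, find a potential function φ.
No, ∇×F = (0, -2*x + 16*z, 6*x) ≠ 0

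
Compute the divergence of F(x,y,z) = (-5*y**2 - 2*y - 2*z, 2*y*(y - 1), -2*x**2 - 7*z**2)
4*y - 14*z - 2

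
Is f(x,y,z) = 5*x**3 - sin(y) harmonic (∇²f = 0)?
No, ∇²f = 30*x + sin(y)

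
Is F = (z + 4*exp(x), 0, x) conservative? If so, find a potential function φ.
Yes, F is conservative. φ = x*z + 4*exp(x)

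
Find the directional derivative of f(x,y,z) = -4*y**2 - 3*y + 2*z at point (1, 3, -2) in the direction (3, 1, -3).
-33*sqrt(19)/19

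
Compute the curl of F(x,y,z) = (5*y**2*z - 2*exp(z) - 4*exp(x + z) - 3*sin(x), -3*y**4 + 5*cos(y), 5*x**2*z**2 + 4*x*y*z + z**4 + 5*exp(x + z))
(4*x*z, -10*x*z**2 + 5*y**2 - 4*y*z - 2*exp(z) - 9*exp(x + z), -10*y*z)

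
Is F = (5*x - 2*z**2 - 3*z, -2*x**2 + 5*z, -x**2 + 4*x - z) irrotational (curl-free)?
No, ∇×F = (-5, 2*x - 4*z - 7, -4*x)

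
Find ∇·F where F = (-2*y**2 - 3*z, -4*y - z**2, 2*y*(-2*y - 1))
-4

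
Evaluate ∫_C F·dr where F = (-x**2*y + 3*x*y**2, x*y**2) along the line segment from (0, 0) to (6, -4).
552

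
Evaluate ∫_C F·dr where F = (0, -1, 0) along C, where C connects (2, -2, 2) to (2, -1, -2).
-1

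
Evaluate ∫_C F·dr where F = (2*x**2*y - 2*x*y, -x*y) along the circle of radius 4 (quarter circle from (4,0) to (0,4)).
64/3 - 32*pi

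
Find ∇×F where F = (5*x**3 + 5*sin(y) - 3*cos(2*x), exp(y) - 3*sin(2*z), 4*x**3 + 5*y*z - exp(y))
(5*z - exp(y) + 6*cos(2*z), -12*x**2, -5*cos(y))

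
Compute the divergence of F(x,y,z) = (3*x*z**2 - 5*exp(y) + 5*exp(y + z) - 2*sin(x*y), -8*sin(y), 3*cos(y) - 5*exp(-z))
-2*y*cos(x*y) + 3*z**2 - 8*cos(y) + 5*exp(-z)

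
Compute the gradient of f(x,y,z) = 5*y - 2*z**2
(0, 5, -4*z)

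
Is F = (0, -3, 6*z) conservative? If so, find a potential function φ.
Yes, F is conservative. φ = -3*y + 3*z**2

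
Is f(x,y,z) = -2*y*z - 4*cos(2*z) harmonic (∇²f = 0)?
No, ∇²f = 16*cos(2*z)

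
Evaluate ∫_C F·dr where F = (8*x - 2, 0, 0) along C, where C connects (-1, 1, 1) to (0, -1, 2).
-6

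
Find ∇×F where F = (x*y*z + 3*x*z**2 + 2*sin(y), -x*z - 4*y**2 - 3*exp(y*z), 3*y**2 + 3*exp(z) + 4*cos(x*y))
(-4*x*sin(x*y) + x + 3*y*exp(y*z) + 6*y, x*y + 6*x*z + 4*y*sin(x*y), -x*z - z - 2*cos(y))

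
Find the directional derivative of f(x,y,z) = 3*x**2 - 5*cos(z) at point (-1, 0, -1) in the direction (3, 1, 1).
-sqrt(11)*(5*sin(1) + 18)/11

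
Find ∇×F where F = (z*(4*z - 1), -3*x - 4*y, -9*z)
(0, 8*z - 1, -3)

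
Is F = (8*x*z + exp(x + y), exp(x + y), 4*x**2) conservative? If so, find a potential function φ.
Yes, F is conservative. φ = 4*x**2*z + exp(x + y)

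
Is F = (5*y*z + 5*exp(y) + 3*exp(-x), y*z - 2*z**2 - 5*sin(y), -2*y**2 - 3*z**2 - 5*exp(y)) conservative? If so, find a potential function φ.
No, ∇×F = (-5*y + 4*z - 5*exp(y), 5*y, -5*z - 5*exp(y)) ≠ 0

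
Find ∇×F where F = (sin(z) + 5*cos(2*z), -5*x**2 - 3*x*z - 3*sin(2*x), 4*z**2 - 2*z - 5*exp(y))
(3*x - 5*exp(y), -10*sin(2*z) + cos(z), -10*x - 3*z - 6*cos(2*x))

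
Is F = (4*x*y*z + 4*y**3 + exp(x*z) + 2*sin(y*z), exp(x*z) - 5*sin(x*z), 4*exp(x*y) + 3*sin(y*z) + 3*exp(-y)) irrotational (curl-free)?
No, ∇×F = (4*x*exp(x*y) - x*exp(x*z) + 5*x*cos(x*z) + 3*z*cos(y*z) - 3*exp(-y), 4*x*y + x*exp(x*z) - 4*y*exp(x*y) + 2*y*cos(y*z), -4*x*z - 12*y**2 + z*exp(x*z) - 5*z*cos(x*z) - 2*z*cos(y*z))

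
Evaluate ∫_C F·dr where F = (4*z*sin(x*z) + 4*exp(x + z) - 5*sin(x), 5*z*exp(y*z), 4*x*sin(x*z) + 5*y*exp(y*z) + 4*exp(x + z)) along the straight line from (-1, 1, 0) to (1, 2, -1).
-4*cos(1) - 4*exp(-1) + 5*exp(-2) + 3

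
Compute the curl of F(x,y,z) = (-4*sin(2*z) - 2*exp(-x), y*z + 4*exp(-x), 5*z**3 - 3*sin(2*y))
(-y - 6*cos(2*y), -8*cos(2*z), -4*exp(-x))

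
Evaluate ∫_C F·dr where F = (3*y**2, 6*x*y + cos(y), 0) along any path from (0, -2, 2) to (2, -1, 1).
-sin(1) + sin(2) + 6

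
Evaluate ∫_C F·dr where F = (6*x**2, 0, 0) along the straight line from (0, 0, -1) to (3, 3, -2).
54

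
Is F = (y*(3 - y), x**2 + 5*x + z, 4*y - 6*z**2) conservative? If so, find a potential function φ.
No, ∇×F = (3, 0, 2*x + 2*y + 2) ≠ 0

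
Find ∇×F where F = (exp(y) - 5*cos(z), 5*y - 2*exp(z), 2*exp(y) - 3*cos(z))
(2*exp(y) + 2*exp(z), 5*sin(z), -exp(y))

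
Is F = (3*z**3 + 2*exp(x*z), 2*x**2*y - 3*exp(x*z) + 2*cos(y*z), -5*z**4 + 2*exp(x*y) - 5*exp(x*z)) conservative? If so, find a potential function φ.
No, ∇×F = (2*x*exp(x*y) + 3*x*exp(x*z) + 2*y*sin(y*z), 2*x*exp(x*z) - 2*y*exp(x*y) + 9*z**2 + 5*z*exp(x*z), 4*x*y - 3*z*exp(x*z)) ≠ 0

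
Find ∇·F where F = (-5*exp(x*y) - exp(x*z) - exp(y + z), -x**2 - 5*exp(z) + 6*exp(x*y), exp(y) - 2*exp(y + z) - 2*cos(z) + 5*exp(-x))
6*x*exp(x*y) - 5*y*exp(x*y) - z*exp(x*z) - 2*exp(y + z) + 2*sin(z)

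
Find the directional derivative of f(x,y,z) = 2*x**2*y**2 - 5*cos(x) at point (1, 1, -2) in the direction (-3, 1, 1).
-sqrt(11)*(8 + 15*sin(1))/11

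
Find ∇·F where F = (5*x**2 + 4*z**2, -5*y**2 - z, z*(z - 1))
10*x - 10*y + 2*z - 1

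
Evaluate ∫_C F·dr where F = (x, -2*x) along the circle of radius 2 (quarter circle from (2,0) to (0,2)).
-2*pi - 2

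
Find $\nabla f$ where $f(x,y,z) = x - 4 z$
(1, 0, -4)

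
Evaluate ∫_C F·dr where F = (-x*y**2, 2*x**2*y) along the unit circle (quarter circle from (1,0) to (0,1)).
3/4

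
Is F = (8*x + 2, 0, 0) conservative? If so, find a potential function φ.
Yes, F is conservative. φ = 2*x*(2*x + 1)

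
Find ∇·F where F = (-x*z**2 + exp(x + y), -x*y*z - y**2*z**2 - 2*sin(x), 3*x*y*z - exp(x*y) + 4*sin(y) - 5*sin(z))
3*x*y - x*z - 2*y*z**2 - z**2 + exp(x + y) - 5*cos(z)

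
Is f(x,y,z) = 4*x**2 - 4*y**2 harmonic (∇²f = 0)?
Yes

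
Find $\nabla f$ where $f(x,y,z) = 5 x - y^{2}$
(5, -2*y, 0)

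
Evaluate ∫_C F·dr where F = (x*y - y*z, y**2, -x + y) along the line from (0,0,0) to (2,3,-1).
29/2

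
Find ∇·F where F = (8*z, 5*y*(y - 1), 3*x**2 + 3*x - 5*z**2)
10*y - 10*z - 5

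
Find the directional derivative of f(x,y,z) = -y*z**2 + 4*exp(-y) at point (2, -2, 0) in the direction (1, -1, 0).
2*sqrt(2)*exp(2)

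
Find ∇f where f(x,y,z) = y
(0, 1, 0)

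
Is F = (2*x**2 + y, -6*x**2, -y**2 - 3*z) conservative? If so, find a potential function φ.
No, ∇×F = (-2*y, 0, -12*x - 1) ≠ 0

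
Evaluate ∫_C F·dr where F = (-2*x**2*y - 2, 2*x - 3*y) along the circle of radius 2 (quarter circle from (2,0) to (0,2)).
-2 + 4*pi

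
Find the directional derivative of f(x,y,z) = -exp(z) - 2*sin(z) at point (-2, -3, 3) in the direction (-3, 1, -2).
sqrt(14)*(2*cos(3) + exp(3))/7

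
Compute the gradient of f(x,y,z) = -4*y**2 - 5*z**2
(0, -8*y, -10*z)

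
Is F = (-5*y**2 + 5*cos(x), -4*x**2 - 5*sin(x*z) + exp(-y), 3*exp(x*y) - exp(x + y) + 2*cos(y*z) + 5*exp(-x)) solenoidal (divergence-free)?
No, ∇·F = -2*y*sin(y*z) - 5*sin(x) - exp(-y)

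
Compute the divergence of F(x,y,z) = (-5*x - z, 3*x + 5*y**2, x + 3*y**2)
10*y - 5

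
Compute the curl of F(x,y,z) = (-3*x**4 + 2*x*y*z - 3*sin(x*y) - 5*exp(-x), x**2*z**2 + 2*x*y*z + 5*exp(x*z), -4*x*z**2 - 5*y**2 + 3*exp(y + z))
(-2*x**2*z - 2*x*y - 5*x*exp(x*z) - 10*y + 3*exp(y + z), 2*x*y + 4*z**2, 2*x*z**2 - 2*x*z + 3*x*cos(x*y) + 2*y*z + 5*z*exp(x*z))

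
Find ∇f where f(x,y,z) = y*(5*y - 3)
(0, 10*y - 3, 0)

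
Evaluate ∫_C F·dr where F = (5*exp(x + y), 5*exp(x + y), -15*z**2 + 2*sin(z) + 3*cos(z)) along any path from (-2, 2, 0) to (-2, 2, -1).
-3*sin(1) - 2*cos(1) + 7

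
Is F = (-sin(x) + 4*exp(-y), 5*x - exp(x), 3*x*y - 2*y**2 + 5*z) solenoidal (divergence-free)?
No, ∇·F = 5 - cos(x)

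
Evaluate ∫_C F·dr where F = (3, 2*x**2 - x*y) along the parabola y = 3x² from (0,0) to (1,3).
12/5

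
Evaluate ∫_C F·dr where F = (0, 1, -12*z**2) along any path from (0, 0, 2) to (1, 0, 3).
-76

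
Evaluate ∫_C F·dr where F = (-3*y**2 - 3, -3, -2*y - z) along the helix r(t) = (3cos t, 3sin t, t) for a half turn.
114 - pi**2/2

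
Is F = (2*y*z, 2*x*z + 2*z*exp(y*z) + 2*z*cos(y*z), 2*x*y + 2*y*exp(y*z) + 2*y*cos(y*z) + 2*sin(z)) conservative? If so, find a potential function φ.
Yes, F is conservative. φ = 2*x*y*z + 2*exp(y*z) + 2*sin(y*z) - 2*cos(z)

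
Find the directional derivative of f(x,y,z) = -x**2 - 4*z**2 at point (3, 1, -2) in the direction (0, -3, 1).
8*sqrt(10)/5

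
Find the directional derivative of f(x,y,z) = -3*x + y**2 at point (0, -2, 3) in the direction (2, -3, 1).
3*sqrt(14)/7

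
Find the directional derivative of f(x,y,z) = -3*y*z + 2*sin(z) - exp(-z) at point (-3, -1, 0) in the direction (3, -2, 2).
12*sqrt(17)/17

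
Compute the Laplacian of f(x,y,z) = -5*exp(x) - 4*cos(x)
-5*exp(x) + 4*cos(x)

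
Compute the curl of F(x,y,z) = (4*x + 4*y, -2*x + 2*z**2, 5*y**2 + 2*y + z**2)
(10*y - 4*z + 2, 0, -6)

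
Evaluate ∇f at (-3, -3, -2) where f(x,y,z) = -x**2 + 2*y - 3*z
(6, 2, -3)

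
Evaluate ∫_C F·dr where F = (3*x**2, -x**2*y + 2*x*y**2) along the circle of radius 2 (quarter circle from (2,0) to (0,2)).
-12 + 2*pi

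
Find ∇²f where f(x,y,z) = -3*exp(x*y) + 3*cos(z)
-3*x**2*exp(x*y) - 3*y**2*exp(x*y) - 3*cos(z)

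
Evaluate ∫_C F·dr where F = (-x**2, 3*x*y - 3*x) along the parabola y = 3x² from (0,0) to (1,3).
67/15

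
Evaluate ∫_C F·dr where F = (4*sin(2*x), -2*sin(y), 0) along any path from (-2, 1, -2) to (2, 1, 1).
0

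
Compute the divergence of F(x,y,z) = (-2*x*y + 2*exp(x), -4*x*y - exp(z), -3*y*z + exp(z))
-4*x - 5*y + 2*exp(x) + exp(z)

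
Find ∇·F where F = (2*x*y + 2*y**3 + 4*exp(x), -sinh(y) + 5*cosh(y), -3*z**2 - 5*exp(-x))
2*y - 6*z + 4*exp(x) + 5*sinh(y) - cosh(y)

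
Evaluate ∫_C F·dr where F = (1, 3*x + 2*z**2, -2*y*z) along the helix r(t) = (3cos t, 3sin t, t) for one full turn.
63*pi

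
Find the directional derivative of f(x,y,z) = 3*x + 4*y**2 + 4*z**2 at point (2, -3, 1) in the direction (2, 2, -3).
-66*sqrt(17)/17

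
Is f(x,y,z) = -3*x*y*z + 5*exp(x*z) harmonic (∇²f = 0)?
No, ∇²f = 5*(x**2 + z**2)*exp(x*z)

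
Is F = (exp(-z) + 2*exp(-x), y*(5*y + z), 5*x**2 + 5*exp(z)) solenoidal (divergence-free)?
No, ∇·F = 10*y + z + 5*exp(z) - 2*exp(-x)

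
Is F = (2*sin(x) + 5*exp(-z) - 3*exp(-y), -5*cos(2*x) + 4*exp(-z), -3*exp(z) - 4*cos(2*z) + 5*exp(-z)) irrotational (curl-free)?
No, ∇×F = (4*exp(-z), -5*exp(-z), 10*sin(2*x) - 3*exp(-y))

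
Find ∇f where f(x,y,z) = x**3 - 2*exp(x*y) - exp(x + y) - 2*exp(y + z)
(3*x**2 - 2*y*exp(x*y) - exp(x + y), -2*x*exp(x*y) - exp(x + y) - 2*exp(y + z), -2*exp(y + z))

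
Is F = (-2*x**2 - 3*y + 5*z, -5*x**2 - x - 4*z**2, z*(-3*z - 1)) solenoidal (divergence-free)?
No, ∇·F = -4*x - 6*z - 1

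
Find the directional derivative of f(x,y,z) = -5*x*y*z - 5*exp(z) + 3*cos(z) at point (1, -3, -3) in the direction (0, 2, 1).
sqrt(5)*(-5 + 3*exp(3)*sin(3) + 45*exp(3))*exp(-3)/5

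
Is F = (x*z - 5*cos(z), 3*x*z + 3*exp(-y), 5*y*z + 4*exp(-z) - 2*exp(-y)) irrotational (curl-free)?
No, ∇×F = (-3*x + 5*z + 2*exp(-y), x + 5*sin(z), 3*z)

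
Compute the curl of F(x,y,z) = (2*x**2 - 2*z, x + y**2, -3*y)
(-3, -2, 1)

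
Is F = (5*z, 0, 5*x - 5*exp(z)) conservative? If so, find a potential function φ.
Yes, F is conservative. φ = 5*x*z - 5*exp(z)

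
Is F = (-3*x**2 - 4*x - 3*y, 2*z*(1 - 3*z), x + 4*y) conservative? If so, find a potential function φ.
No, ∇×F = (12*z + 2, -1, 3) ≠ 0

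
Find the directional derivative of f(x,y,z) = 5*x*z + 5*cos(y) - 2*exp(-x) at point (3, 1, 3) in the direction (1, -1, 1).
sqrt(3)*(2 + 5*exp(3)*sin(1) + 30*exp(3))*exp(-3)/3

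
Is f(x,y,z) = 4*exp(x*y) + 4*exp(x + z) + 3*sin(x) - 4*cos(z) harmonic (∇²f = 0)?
No, ∇²f = 4*x**2*exp(x*y) + 4*y**2*exp(x*y) + 8*exp(x + z) - 3*sin(x) + 4*cos(z)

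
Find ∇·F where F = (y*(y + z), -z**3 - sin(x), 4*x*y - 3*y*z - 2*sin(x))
-3*y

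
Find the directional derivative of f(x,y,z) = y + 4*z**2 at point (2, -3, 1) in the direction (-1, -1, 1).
7*sqrt(3)/3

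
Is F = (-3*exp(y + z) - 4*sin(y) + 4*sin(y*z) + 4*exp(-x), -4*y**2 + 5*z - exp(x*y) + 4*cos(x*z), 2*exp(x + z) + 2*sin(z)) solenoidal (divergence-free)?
No, ∇·F = -x*exp(x*y) - 8*y + 2*exp(x + z) + 2*cos(z) - 4*exp(-x)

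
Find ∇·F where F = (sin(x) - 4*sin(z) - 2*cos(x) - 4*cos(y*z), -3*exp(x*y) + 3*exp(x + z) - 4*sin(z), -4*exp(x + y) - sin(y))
-3*x*exp(x*y) + 2*sin(x) + cos(x)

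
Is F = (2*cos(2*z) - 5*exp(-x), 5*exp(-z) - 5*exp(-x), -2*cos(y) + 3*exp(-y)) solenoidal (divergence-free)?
No, ∇·F = 5*exp(-x)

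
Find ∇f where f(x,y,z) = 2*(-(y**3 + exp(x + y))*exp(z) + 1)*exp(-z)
(-2*exp(x + y), -6*y**2 - 2*exp(x + y), -2*exp(-z))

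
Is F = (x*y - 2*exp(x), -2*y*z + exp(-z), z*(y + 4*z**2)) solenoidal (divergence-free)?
No, ∇·F = 2*y + 12*z**2 - 2*z - 2*exp(x)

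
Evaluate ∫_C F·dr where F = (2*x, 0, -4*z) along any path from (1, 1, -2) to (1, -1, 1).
6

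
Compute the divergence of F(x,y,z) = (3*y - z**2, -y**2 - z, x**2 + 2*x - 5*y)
-2*y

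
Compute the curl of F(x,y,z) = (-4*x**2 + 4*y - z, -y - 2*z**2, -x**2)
(4*z, 2*x - 1, -4)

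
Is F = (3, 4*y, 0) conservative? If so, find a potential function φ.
Yes, F is conservative. φ = 3*x + 2*y**2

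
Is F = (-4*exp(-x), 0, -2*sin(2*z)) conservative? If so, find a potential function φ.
Yes, F is conservative. φ = cos(2*z) + 4*exp(-x)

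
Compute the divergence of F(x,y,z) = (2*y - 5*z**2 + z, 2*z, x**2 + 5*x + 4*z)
4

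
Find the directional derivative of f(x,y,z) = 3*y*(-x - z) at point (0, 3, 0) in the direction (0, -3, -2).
18*sqrt(13)/13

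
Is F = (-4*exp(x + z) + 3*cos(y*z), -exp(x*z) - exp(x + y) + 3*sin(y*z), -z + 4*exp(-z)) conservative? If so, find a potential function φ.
No, ∇×F = (x*exp(x*z) - 3*y*cos(y*z), -3*y*sin(y*z) - 4*exp(x + z), -z*exp(x*z) + 3*z*sin(y*z) - exp(x + y)) ≠ 0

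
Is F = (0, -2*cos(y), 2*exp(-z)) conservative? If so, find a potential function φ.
Yes, F is conservative. φ = -2*sin(y) - 2*exp(-z)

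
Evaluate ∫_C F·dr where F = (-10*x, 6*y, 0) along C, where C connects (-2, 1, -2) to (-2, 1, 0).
0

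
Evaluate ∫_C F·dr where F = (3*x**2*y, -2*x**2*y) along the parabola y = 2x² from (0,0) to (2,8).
-1984/15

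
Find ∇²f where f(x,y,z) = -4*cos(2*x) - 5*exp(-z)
16*cos(2*x) - 5*exp(-z)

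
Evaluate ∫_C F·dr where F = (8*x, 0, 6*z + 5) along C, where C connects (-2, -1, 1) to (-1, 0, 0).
-20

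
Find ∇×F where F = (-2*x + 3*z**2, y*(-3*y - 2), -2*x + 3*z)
(0, 6*z + 2, 0)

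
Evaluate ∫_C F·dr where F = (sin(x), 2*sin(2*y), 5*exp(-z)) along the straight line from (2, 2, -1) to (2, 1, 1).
cos(4) - cos(2) + 10*sinh(1)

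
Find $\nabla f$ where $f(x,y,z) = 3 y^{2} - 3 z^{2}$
(0, 6*y, -6*z)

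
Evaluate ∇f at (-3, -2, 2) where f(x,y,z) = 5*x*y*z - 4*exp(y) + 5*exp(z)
(-20, -30 - 4*exp(-2), 30 + 5*exp(2))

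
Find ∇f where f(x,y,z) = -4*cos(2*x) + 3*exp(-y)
(8*sin(2*x), -3*exp(-y), 0)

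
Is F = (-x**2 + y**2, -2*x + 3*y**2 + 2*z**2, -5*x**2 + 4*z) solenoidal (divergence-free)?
No, ∇·F = -2*x + 6*y + 4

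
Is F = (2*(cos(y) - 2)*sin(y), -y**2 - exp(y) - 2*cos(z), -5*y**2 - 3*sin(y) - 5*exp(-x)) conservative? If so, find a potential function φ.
No, ∇×F = (-10*y - 2*sin(z) - 3*cos(y), -5*exp(-x), 4*cos(y) - 2*cos(2*y)) ≠ 0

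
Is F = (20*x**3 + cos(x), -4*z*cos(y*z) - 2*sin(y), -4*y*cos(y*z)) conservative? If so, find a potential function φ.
Yes, F is conservative. φ = 5*x**4 + sin(x) - 4*sin(y*z) + 2*cos(y)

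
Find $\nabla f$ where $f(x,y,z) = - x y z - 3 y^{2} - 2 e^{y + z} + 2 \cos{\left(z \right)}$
(-y*z, -x*z - 6*y - 2*exp(y + z), -x*y - 2*exp(y + z) - 2*sin(z))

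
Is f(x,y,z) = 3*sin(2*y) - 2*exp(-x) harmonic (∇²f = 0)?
No, ∇²f = -12*sin(2*y) - 2*exp(-x)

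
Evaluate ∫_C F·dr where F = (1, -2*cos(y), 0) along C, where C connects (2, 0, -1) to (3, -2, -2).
1 + 2*sin(2)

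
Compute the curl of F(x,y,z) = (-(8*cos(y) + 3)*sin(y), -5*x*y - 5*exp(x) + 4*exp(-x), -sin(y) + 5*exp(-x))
(-cos(y), 5*exp(-x), -5*y + 3*cos(y) + 8*cos(2*y) - sinh(x) - 9*cosh(x))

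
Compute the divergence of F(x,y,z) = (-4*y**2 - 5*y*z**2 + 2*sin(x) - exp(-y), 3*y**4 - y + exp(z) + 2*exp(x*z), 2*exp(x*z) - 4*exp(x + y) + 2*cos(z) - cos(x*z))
2*x*exp(x*z) + x*sin(x*z) + 12*y**3 - 2*sin(z) + 2*cos(x) - 1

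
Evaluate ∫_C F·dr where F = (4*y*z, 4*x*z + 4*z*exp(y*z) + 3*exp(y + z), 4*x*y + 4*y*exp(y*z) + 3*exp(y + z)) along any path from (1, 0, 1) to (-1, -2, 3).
4*exp(-6) + 20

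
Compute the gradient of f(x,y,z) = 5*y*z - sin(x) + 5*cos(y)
(-cos(x), 5*z - 5*sin(y), 5*y)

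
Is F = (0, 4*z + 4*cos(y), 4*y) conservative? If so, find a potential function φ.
Yes, F is conservative. φ = 4*y*z + 4*sin(y)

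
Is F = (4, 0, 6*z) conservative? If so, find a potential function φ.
Yes, F is conservative. φ = 4*x + 3*z**2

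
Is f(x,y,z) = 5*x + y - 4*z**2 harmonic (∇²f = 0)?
No, ∇²f = -8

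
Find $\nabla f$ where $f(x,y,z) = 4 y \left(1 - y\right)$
(0, 4 - 8*y, 0)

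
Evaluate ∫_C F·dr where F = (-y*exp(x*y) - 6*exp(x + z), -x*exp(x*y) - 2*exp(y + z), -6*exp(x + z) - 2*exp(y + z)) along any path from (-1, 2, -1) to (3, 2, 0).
((-exp(5) - 6*exp(2) - 2*E + 2)*exp(3) + 7)*exp(-2)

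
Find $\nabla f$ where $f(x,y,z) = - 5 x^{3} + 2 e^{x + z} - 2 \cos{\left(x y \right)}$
(-15*x**2 + 2*y*sin(x*y) + 2*exp(x + z), 2*x*sin(x*y), 2*exp(x + z))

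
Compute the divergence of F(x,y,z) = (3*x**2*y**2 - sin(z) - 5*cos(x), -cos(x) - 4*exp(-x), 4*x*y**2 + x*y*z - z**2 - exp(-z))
6*x*y**2 + x*y - 2*z + 5*sin(x) + exp(-z)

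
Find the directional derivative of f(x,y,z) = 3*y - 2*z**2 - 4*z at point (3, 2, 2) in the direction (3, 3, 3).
-3*sqrt(3)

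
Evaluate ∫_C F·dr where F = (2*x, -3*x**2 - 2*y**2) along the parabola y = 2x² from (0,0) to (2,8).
-1156/3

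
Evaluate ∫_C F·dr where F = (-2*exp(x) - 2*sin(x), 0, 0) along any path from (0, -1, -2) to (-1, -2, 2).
-2*exp(-1) + 2*cos(1)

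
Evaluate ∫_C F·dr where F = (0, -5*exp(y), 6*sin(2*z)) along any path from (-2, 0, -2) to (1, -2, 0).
3*cos(4) - 5*exp(-2) + 2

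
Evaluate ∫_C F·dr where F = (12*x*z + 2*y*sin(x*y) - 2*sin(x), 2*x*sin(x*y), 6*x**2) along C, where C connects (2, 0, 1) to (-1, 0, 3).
-6 - 2*cos(2) + 2*cos(1)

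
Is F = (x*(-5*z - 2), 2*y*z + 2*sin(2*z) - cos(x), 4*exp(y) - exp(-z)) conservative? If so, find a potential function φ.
No, ∇×F = (-2*y + 4*exp(y) - 4*cos(2*z), -5*x, sin(x)) ≠ 0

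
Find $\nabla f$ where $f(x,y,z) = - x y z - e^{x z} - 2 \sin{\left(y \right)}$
(z*(-y - exp(x*z)), -x*z - 2*cos(y), x*(-y - exp(x*z)))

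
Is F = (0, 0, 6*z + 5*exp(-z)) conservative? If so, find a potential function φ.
Yes, F is conservative. φ = 3*z**2 - 5*exp(-z)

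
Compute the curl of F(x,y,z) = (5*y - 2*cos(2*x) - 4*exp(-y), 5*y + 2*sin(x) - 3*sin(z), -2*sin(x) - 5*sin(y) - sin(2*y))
(-5*cos(y) - 2*cos(2*y) + 3*cos(z), 2*cos(x), 2*cos(x) - 5 - 4*exp(-y))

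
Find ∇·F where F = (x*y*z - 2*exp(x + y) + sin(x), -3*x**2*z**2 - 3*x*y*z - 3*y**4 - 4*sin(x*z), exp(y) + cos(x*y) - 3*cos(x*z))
-3*x*z + 3*x*sin(x*z) - 12*y**3 + y*z - 2*exp(x + y) + cos(x)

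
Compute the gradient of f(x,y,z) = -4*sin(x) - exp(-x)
(-4*cos(x) + exp(-x), 0, 0)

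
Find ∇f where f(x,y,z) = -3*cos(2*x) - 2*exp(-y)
(6*sin(2*x), 2*exp(-y), 0)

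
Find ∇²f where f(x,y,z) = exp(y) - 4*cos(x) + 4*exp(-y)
exp(y) + 4*cos(x) + 4*exp(-y)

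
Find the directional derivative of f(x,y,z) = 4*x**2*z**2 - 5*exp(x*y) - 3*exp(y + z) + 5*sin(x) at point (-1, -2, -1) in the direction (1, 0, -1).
sqrt(2)*(3 + 5*exp(3)*cos(1) + 10*exp(5))*exp(-3)/2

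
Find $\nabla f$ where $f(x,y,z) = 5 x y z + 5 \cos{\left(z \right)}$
(5*y*z, 5*x*z, 5*x*y - 5*sin(z))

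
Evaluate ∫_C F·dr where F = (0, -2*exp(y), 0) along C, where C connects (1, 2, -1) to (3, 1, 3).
2*E*(-1 + E)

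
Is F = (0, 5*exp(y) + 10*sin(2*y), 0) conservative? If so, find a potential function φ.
Yes, F is conservative. φ = 5*exp(y) - 5*cos(2*y)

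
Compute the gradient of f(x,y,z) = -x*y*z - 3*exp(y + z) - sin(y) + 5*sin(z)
(-y*z, -x*z - 3*exp(y + z) - cos(y), -x*y - 3*exp(y + z) + 5*cos(z))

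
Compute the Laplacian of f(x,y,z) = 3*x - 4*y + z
0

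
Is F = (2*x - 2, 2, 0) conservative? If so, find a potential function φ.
Yes, F is conservative. φ = x**2 - 2*x + 2*y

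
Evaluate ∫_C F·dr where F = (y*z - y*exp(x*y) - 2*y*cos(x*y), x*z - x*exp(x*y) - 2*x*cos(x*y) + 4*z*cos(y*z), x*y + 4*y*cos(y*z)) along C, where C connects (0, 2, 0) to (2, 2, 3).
-exp(4) + 4*sin(6) - 2*sin(4) + 13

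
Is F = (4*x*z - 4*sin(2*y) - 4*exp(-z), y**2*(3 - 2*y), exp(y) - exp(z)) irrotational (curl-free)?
No, ∇×F = (exp(y), 4*x + 4*exp(-z), 8*cos(2*y))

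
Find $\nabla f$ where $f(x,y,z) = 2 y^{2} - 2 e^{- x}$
(2*exp(-x), 4*y, 0)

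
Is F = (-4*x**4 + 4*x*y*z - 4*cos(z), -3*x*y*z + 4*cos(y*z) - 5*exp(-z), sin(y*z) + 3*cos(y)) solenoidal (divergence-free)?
No, ∇·F = -16*x**3 - 3*x*z + 4*y*z + y*cos(y*z) - 4*z*sin(y*z)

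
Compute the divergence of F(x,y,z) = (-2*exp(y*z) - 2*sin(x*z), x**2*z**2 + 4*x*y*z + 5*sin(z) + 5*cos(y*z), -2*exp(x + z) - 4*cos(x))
4*x*z - 5*z*sin(y*z) - 2*z*cos(x*z) - 2*exp(x + z)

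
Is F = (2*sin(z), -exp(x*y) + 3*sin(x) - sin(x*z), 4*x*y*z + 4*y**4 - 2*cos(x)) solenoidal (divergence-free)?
No, ∇·F = x*(4*y - exp(x*y))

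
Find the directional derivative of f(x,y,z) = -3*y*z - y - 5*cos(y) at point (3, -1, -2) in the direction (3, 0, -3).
-3*sqrt(2)/2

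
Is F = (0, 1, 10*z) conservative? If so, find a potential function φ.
Yes, F is conservative. φ = y + 5*z**2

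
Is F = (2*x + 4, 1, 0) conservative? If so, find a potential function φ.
Yes, F is conservative. φ = x**2 + 4*x + y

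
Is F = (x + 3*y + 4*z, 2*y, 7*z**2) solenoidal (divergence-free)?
No, ∇·F = 14*z + 3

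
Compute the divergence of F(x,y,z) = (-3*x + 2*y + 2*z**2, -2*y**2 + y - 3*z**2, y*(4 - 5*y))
-4*y - 2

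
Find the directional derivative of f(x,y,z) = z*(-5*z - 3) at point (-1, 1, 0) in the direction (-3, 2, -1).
3*sqrt(14)/14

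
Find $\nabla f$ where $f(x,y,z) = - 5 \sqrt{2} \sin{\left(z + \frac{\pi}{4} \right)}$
(0, 0, -5*sqrt(2)*cos(z + pi/4))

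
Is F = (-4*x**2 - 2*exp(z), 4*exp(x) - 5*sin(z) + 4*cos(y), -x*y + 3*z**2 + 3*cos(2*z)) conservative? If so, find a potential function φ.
No, ∇×F = (-x + 5*cos(z), y - 2*exp(z), 4*exp(x)) ≠ 0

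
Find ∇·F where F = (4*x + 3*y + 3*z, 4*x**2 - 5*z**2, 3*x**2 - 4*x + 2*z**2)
4*z + 4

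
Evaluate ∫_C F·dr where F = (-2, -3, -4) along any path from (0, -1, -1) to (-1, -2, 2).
-7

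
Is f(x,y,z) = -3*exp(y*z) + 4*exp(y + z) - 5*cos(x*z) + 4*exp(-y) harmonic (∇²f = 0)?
No, ∇²f = 5*x**2*cos(x*z) - 3*y**2*exp(y*z) - 3*z**2*exp(y*z) + 5*z**2*cos(x*z) + 8*exp(y + z) + 4*exp(-y)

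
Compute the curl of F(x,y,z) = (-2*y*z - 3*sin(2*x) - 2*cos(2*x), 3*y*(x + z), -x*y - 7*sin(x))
(-x - 3*y, -y + 7*cos(x), 3*y + 2*z)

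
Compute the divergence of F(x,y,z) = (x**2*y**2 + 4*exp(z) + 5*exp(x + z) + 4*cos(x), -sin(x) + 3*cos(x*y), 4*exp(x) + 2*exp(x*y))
2*x*y**2 - 3*x*sin(x*y) + 5*exp(x + z) - 4*sin(x)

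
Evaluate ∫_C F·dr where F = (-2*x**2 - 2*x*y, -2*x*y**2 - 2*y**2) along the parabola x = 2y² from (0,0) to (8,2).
-1424/3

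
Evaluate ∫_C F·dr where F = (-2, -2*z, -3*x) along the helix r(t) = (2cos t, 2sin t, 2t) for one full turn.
0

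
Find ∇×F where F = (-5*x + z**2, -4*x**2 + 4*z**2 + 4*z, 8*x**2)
(-8*z - 4, -16*x + 2*z, -8*x)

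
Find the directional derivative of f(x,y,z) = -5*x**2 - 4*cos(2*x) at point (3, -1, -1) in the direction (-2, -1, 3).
2*sqrt(14)*(15 - 4*sin(6))/7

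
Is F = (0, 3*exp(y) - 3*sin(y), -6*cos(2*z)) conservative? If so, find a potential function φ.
Yes, F is conservative. φ = 3*exp(y) - 3*sin(2*z) + 3*cos(y)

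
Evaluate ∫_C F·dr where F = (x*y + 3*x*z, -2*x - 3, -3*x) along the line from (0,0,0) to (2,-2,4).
34/3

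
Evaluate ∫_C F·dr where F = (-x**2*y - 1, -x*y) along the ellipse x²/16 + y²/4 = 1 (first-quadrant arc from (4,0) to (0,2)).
-4/3 + 8*pi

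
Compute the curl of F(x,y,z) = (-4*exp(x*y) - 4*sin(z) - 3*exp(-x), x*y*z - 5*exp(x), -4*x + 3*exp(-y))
(-x*y - 3*exp(-y), 4 - 4*cos(z), 4*x*exp(x*y) + y*z - 5*exp(x))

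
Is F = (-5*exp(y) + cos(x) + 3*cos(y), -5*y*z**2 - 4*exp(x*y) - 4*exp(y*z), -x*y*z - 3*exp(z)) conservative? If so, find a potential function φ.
No, ∇×F = (-x*z + 10*y*z + 4*y*exp(y*z), y*z, -4*y*exp(x*y) + 5*exp(y) + 3*sin(y)) ≠ 0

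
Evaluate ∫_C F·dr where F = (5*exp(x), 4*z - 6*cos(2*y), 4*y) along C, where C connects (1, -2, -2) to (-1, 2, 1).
-5*E - 8 + 5*exp(-1) - 6*sin(4)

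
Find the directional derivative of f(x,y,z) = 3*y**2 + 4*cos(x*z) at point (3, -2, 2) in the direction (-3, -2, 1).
6*sqrt(14)*(sin(6) + 2)/7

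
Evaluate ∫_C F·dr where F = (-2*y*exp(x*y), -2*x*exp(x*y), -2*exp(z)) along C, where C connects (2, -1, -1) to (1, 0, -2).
-2 + 2*exp(-1)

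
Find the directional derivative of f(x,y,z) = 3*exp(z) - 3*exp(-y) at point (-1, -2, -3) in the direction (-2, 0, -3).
-9*sqrt(13)*exp(-3)/13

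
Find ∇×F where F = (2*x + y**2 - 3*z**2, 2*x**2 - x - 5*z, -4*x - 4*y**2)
(5 - 8*y, 4 - 6*z, 4*x - 2*y - 1)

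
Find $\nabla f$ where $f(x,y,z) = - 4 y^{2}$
(0, -8*y, 0)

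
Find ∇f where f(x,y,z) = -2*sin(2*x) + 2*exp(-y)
(-4*cos(2*x), -2*exp(-y), 0)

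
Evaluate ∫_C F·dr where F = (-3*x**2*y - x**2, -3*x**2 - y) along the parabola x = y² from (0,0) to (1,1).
-481/210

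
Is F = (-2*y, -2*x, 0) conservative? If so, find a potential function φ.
Yes, F is conservative. φ = -2*x*y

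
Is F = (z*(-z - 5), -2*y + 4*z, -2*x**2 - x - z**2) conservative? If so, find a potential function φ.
No, ∇×F = (-4, 4*x - 2*z - 4, 0) ≠ 0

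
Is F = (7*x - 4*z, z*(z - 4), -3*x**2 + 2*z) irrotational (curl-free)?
No, ∇×F = (4 - 2*z, 6*x - 4, 0)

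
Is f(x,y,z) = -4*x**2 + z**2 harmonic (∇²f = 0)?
No, ∇²f = -6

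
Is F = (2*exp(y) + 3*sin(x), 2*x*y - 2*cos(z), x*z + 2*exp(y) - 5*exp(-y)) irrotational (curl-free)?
No, ∇×F = (2*exp(y) - 2*sin(z) + 5*exp(-y), -z, 2*y - 2*exp(y))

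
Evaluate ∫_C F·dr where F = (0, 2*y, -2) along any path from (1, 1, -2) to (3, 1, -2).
0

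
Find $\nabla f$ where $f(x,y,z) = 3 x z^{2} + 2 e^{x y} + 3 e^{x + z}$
(2*y*exp(x*y) + 3*z**2 + 3*exp(x + z), 2*x*exp(x*y), 6*x*z + 3*exp(x + z))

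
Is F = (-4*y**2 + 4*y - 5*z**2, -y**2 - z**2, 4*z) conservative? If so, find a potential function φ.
No, ∇×F = (2*z, -10*z, 8*y - 4) ≠ 0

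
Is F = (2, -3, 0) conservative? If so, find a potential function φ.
Yes, F is conservative. φ = 2*x - 3*y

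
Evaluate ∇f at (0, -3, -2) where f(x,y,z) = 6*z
(0, 0, 6)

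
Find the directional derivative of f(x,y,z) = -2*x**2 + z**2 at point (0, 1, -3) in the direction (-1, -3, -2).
6*sqrt(14)/7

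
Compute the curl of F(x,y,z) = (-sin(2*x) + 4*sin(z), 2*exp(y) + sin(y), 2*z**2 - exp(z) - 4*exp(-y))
(4*exp(-y), 4*cos(z), 0)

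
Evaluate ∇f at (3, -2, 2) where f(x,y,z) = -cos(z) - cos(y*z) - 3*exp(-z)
(0, -2*sin(4), 2*sin(4) + 3*exp(-2) + sin(2))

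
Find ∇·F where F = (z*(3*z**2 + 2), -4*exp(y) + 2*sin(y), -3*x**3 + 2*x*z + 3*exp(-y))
2*x - 4*exp(y) + 2*cos(y)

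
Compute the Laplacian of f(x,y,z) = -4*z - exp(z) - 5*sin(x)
-exp(z) + 5*sin(x)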